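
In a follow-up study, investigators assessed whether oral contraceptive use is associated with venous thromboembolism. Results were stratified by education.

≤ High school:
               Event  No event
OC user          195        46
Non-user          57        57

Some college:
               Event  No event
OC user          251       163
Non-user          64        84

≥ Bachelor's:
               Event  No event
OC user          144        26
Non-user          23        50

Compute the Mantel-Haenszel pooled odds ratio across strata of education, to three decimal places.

3.466

OR_MH = Σ(aᵢdᵢ/nᵢ) / Σ(bᵢcᵢ/nᵢ), where nᵢ is the stratum total.
Stratum 1 (≤ High school): n = 355; a·d/n = 195·57/355 = 31.3099; b·c/n = 46·57/355 = 7.3859
Stratum 2 (Some college): n = 562; a·d/n = 251·84/562 = 37.5160; b·c/n = 163·64/562 = 18.5623
Stratum 3 (≥ Bachelor's): n = 243; a·d/n = 144·50/243 = 29.6296; b·c/n = 26·23/243 = 2.4609
OR_MH = (31.3099 + 37.5160 + 29.6296) / (7.3859 + 18.5623 + 2.4609) = 98.4555 / 28.4091 = 3.46563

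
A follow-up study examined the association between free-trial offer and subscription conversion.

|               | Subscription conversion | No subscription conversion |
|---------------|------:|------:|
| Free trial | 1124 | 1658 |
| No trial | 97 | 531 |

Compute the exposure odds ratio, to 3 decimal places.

Cells: a = 1124, b = 1658, c = 97, d = 531.
OR = (a·d)/(b·c) = (1124 × 531) / (1658 × 97) = 596844 / 160826 = 3.71112
The odds of subscription conversion are about 3.71 times as high in the free trial group.

3.711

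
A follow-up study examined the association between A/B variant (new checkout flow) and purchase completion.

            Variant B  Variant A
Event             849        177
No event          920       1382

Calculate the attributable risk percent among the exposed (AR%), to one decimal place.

76.3

Reading the table with exposure as columns: a = 849 (Variant B, case), b = 920 (Variant B, non-case), c = 177 (Variant A, case), d = 1382.
Risk in exposed = 849/1769 = 0.47993; risk in unexposed = 177/1559 = 0.11353.
RR = 0.47993/0.11353 = 4.22720
AR% = (RR − 1)/RR × 100 = (4.22720 − 1)/4.22720 × 100 = 76.3437%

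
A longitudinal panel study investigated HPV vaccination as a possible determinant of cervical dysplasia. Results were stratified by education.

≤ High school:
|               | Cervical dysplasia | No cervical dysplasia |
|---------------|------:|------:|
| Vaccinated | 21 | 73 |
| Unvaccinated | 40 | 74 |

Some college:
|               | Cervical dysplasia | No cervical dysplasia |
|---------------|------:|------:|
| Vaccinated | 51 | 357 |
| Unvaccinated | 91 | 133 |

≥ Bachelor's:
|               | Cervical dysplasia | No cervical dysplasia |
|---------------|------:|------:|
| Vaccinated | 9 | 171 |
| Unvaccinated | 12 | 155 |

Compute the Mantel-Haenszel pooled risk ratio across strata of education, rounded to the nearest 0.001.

0.408

RR_MH = Σ(aᵢ·n₀ᵢ/nᵢ) / Σ(cᵢ·n₁ᵢ/nᵢ), with n₁ᵢ = aᵢ+bᵢ (exposed), n₀ᵢ = cᵢ+dᵢ (unexposed), nᵢ = n₁ᵢ+n₀ᵢ.
Stratum 1 (≤ High school): n₁ = 94, n₀ = 114, n = 208; a·n₀/n = 21·114/208 = 11.5096; c·n₁/n = 40·94/208 = 18.0769
Stratum 2 (Some college): n₁ = 408, n₀ = 224, n = 632; a·n₀/n = 51·224/632 = 18.0759; c·n₁/n = 91·408/632 = 58.7468
Stratum 3 (≥ Bachelor's): n₁ = 180, n₀ = 167, n = 347; a·n₀/n = 9·167/347 = 4.3314; c·n₁/n = 12·180/347 = 6.2248
RR_MH = (11.5096 + 18.0759 + 4.3314) / (18.0769 + 58.7468 + 6.2248) = 33.9170 / 83.0485 = 0.40840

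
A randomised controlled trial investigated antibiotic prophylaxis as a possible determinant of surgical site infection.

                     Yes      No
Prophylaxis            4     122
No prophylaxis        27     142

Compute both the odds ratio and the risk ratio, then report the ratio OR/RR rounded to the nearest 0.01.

0.87

Cells: a = 4, b = 122, c = 27, d = 142.
OR = (4·142)/(122·27) = 568/3294 = 0.17243
Risk in exposed = 4/126 = 0.03175; risk in unexposed = 27/169 = 0.15976; RR = 0.19871
OR/RR = 0.17243 / 0.19871 = 0.86779
The outcome is not rare, so the OR lies further from 1 than the RR.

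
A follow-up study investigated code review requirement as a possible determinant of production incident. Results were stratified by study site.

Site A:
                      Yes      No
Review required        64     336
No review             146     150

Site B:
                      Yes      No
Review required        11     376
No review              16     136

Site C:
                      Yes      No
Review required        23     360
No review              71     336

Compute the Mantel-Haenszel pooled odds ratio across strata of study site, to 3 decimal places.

0.231

OR_MH = Σ(aᵢdᵢ/nᵢ) / Σ(bᵢcᵢ/nᵢ), where nᵢ is the stratum total.
Stratum 1 (Site A): n = 696; a·d/n = 64·150/696 = 13.7931; b·c/n = 336·146/696 = 70.4828
Stratum 2 (Site B): n = 539; a·d/n = 11·136/539 = 2.7755; b·c/n = 376·16/539 = 11.1614
Stratum 3 (Site C): n = 790; a·d/n = 23·336/790 = 9.7823; b·c/n = 360·71/790 = 32.3544
OR_MH = (13.7931 + 2.7755 + 9.7823) / (70.4828 + 11.1614 + 32.3544) = 26.3509 / 113.9986 = 0.23115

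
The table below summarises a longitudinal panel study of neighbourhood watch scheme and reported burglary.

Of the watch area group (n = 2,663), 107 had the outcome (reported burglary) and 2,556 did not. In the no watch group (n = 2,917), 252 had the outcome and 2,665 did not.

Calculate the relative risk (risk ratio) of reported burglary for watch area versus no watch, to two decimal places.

0.47

From the description: a = 107, b = 2556, c = 252, d = 2665.
Risk in exposed = 107/2663 = 0.04018; risk in unexposed = 252/2917 = 0.08639.
RR = 0.04018 / 0.08639 = 0.46510
The risk is 53% lower among the exposed than among the unexposed.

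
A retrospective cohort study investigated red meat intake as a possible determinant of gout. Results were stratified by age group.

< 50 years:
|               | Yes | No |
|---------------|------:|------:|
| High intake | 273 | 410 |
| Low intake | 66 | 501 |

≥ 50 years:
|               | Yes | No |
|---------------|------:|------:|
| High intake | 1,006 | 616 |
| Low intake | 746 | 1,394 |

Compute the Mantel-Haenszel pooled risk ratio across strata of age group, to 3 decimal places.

1.946

RR_MH = Σ(aᵢ·n₀ᵢ/nᵢ) / Σ(cᵢ·n₁ᵢ/nᵢ), with n₁ᵢ = aᵢ+bᵢ (exposed), n₀ᵢ = cᵢ+dᵢ (unexposed), nᵢ = n₁ᵢ+n₀ᵢ.
Stratum 1 (< 50 years): n₁ = 683, n₀ = 567, n = 1250; a·n₀/n = 273·567/1250 = 123.8328; c·n₁/n = 66·683/1250 = 36.0624
Stratum 2 (≥ 50 years): n₁ = 1622, n₀ = 2140, n = 3762; a·n₀/n = 1006·2140/3762 = 572.2594; c·n₁/n = 746·1622/3762 = 321.6406
RR_MH = (123.8328 + 572.2594) / (36.0624 + 321.6406) = 696.0922 / 357.7030 = 1.94601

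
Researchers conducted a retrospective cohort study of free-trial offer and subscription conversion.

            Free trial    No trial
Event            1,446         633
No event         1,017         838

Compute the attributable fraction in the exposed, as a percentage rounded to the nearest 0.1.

Reading the table with exposure as columns: a = 1446 (Free trial, case), b = 1017 (Free trial, non-case), c = 633 (No trial, case), d = 838.
Risk in exposed = 1446/2463 = 0.58709; risk in unexposed = 633/1471 = 0.43032.
RR = 0.58709/0.43032 = 1.36431
AR% = (RR − 1)/RR × 100 = (1.36431 − 1)/1.36431 × 100 = 26.7028%

26.7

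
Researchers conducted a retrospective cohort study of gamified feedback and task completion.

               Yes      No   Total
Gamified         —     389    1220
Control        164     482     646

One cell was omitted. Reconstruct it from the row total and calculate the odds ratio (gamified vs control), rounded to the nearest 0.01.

6.28

The missing cell is in the exposed row: 1220 − 389 = 831.
So a = 831, b = 389, c = 164, d = 482.
OR = (a·d)/(b·c) = (831 × 482) / (389 × 164) = 400542 / 63796 = 6.27848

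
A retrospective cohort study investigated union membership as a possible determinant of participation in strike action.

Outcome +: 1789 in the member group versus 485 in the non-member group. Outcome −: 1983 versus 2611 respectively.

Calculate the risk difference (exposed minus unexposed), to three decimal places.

From the description: a = 1789, b = 1983, c = 485, d = 2611.
Risk in exposed = 1789/3772 = 0.474284; risk in unexposed = 485/3096 = 0.156654.
Risk difference = 0.474284 − 0.156654 = 0.317630

0.318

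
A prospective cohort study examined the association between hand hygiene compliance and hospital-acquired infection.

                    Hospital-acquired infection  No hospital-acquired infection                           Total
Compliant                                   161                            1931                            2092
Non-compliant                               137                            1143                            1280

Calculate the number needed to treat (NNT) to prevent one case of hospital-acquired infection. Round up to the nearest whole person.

Risk in treated group = 161/2092 = 0.07696; risk in control = 137/1280 = 0.10703.
Absolute risk reduction = 0.10703 − 0.07696 = 0.03007
NNT = 1 / ARR = 1 / 0.03007 = 33.254 → round up → 34

34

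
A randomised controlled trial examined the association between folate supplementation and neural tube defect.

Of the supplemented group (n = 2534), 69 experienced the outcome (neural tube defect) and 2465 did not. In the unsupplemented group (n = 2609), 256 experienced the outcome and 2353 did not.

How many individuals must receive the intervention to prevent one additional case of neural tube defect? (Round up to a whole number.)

15

Risk in treated group = 69/2534 = 0.02723; risk in control = 256/2609 = 0.09812.
Absolute risk reduction = 0.09812 − 0.02723 = 0.07089
NNT = 1 / ARR = 1 / 0.07089 = 14.106 → round up → 15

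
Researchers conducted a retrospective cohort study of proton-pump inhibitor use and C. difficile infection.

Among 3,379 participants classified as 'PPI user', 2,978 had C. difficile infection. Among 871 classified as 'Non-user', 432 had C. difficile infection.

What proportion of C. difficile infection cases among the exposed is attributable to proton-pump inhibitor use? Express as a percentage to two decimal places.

From the description: a = 2978, b = 401, c = 432, d = 439.
Risk in exposed = 2978/3379 = 0.88133; risk in unexposed = 432/871 = 0.49598.
RR = 0.88133/0.49598 = 1.77693
AR% = (RR − 1)/RR × 100 = (1.77693 − 1)/1.77693 × 100 = 43.7232%

43.72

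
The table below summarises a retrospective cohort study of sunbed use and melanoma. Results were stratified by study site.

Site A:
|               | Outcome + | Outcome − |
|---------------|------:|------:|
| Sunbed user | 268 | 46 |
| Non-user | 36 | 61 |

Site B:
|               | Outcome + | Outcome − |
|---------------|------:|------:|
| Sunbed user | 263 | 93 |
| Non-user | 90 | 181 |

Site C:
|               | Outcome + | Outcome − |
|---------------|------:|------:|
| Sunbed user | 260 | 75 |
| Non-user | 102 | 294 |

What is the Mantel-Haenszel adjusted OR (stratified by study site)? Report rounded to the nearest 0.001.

OR_MH = Σ(aᵢdᵢ/nᵢ) / Σ(bᵢcᵢ/nᵢ), where nᵢ is the stratum total.
Stratum 1 (Site A): n = 411; a·d/n = 268·61/411 = 39.7762; b·c/n = 46·36/411 = 4.0292
Stratum 2 (Site B): n = 627; a·d/n = 263·181/627 = 75.9219; b·c/n = 93·90/627 = 13.3493
Stratum 3 (Site C): n = 731; a·d/n = 260·294/731 = 104.5691; b·c/n = 75·102/731 = 10.4651
OR_MH = (39.7762 + 75.9219 + 104.5691) / (4.0292 + 13.3493 + 10.4651) = 220.2671 / 27.8436 = 7.91087

7.911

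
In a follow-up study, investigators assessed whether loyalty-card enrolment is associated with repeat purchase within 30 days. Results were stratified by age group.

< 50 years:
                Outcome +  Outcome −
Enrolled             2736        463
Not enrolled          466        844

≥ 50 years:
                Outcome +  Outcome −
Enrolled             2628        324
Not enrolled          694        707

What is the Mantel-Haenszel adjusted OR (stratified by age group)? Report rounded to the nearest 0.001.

9.436

OR_MH = Σ(aᵢdᵢ/nᵢ) / Σ(bᵢcᵢ/nᵢ), where nᵢ is the stratum total.
Stratum 1 (< 50 years): n = 4509; a·d/n = 2736·844/4509 = 512.1277; b·c/n = 463·466/4509 = 47.8505
Stratum 2 (≥ 50 years): n = 4353; a·d/n = 2628·707/4353 = 426.8312; b·c/n = 324·694/4353 = 51.6554
OR_MH = (512.1277 + 426.8312) / (47.8505 + 51.6554) = 938.9589 / 99.5059 = 9.43621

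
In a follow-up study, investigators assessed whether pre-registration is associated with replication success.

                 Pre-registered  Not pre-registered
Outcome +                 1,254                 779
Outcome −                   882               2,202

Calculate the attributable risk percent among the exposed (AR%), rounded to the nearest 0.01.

55.49

Reading the table with exposure as columns: a = 1254 (Pre-registered, case), b = 882 (Pre-registered, non-case), c = 779 (Not pre-registered, case), d = 2202.
Risk in exposed = 1254/2136 = 0.58708; risk in unexposed = 779/2981 = 0.26132.
RR = 0.58708/0.26132 = 2.24657
AR% = (RR − 1)/RR × 100 = (2.24657 − 1)/2.24657 × 100 = 55.4878%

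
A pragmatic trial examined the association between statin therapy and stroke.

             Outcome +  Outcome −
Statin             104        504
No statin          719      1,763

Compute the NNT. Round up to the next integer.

Risk in treated group = 104/608 = 0.17105; risk in control = 719/2482 = 0.28969.
Absolute risk reduction = 0.28969 − 0.17105 = 0.11863
NNT = 1 / ARR = 1 / 0.11863 = 8.429 → round up → 9

9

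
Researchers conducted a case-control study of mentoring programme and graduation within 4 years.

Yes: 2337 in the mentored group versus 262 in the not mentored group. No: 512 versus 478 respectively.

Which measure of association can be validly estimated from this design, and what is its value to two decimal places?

From the description: a = 2337, b = 512, c = 262, d = 478.
This is a case-control study: participants were sampled on outcome status, so risks in the source population cannot be estimated directly — relative risk is not valid here. The odds ratio is the appropriate measure.
OR = (a·d)/(b·c) = (2337 × 478) / (512 × 262) = 1117086 / 134144 = 8.32751

8.33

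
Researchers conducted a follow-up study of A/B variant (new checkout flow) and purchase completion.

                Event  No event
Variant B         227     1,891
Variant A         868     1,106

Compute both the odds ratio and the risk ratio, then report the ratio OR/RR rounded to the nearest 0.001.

0.628

Cells: a = 227, b = 1891, c = 868, d = 1106.
OR = (227·1106)/(1891·868) = 251062/1641388 = 0.15296
Risk in exposed = 227/2118 = 0.10718; risk in unexposed = 868/1974 = 0.43972; RR = 0.24374
OR/RR = 0.15296 / 0.24374 = 0.62754
The outcome is not rare, so the OR lies further from 1 than the RR.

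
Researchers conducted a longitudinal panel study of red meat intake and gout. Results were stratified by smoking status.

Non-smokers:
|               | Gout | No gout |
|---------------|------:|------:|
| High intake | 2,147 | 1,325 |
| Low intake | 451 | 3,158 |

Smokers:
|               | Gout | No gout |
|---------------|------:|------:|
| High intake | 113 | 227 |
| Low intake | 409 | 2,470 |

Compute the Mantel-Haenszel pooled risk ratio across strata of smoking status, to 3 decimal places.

RR_MH = Σ(aᵢ·n₀ᵢ/nᵢ) / Σ(cᵢ·n₁ᵢ/nᵢ), with n₁ᵢ = aᵢ+bᵢ (exposed), n₀ᵢ = cᵢ+dᵢ (unexposed), nᵢ = n₁ᵢ+n₀ᵢ.
Stratum 1 (Non-smokers): n₁ = 3472, n₀ = 3609, n = 7081; a·n₀/n = 2147·3609/7081 = 1094.2696; c·n₁/n = 451·3472/7081 = 221.1371
Stratum 2 (Smokers): n₁ = 340, n₀ = 2879, n = 3219; a·n₀/n = 113·2879/3219 = 101.0646; c·n₁/n = 409·340/3219 = 43.1998
RR_MH = (1094.2696 + 101.0646) / (221.1371 + 43.1998) = 1195.3342 / 264.3369 = 4.52201

4.522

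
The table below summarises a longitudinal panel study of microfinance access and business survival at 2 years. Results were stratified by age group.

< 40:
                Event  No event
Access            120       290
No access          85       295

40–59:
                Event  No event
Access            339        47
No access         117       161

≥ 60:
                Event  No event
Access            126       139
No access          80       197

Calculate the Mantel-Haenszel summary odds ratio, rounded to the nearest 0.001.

OR_MH = Σ(aᵢdᵢ/nᵢ) / Σ(bᵢcᵢ/nᵢ), where nᵢ is the stratum total.
Stratum 1 (< 40): n = 790; a·d/n = 120·295/790 = 44.8101; b·c/n = 290·85/790 = 31.2025
Stratum 2 (40–59): n = 664; a·d/n = 339·161/664 = 82.1973; b·c/n = 47·117/664 = 8.2816
Stratum 3 (≥ 60): n = 542; a·d/n = 126·197/542 = 45.7970; b·c/n = 139·80/542 = 20.5166
OR_MH = (44.8101 + 82.1973 + 45.7970) / (31.2025 + 8.2816 + 20.5166) = 172.8045 / 60.0008 = 2.88004

2.880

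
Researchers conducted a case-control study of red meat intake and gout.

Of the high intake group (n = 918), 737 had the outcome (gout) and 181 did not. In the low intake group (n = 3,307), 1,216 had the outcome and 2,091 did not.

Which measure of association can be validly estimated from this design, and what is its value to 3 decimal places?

From the description: a = 737, b = 181, c = 1216, d = 2091.
This is a case-control study: participants were sampled on outcome status, so risks in the source population cannot be estimated directly — relative risk is not valid here. The odds ratio is the appropriate measure.
OR = (a·d)/(b·c) = (737 × 2091) / (181 × 1216) = 1541067 / 220096 = 7.00179

7.002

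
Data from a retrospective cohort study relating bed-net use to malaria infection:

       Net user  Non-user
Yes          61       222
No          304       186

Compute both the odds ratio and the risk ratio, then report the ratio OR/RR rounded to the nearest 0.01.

0.55

Reading the table with exposure as columns: a = 61 (Net user, case), b = 304 (Net user, non-case), c = 222 (Non-user, case), d = 186.
OR = (61·186)/(304·222) = 11346/67488 = 0.16812
Risk in exposed = 61/365 = 0.16712; risk in unexposed = 222/408 = 0.54412; RR = 0.30715
OR/RR = 0.16812 / 0.30715 = 0.54736
The outcome is not rare, so the OR lies further from 1 than the RR.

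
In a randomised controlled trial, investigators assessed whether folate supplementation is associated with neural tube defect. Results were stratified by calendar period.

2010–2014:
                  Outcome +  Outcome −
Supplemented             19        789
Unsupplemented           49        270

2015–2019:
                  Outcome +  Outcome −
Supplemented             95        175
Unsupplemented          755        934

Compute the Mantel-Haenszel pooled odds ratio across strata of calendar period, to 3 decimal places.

0.490

OR_MH = Σ(aᵢdᵢ/nᵢ) / Σ(bᵢcᵢ/nᵢ), where nᵢ is the stratum total.
Stratum 1 (2010–2014): n = 1127; a·d/n = 19·270/1127 = 4.5519; b·c/n = 789·49/1127 = 34.3043
Stratum 2 (2015–2019): n = 1959; a·d/n = 95·934/1959 = 45.2935; b·c/n = 175·755/1959 = 67.4451
OR_MH = (4.5519 + 45.2935) / (34.3043 + 67.4451) = 49.8454 / 101.7495 = 0.48988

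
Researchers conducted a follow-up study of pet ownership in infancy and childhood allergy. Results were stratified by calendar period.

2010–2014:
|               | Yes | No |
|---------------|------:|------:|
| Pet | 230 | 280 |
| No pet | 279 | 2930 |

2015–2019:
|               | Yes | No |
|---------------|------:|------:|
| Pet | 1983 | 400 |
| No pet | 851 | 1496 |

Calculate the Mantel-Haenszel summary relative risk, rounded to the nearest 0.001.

2.532

RR_MH = Σ(aᵢ·n₀ᵢ/nᵢ) / Σ(cᵢ·n₁ᵢ/nᵢ), with n₁ᵢ = aᵢ+bᵢ (exposed), n₀ᵢ = cᵢ+dᵢ (unexposed), nᵢ = n₁ᵢ+n₀ᵢ.
Stratum 1 (2010–2014): n₁ = 510, n₀ = 3209, n = 3719; a·n₀/n = 230·3209/3719 = 198.4593; c·n₁/n = 279·510/3719 = 38.2603
Stratum 2 (2015–2019): n₁ = 2383, n₀ = 2347, n = 4730; a·n₀/n = 1983·2347/4730 = 983.9537; c·n₁/n = 851·2383/4730 = 428.7385
RR_MH = (198.4593 + 983.9537) / (38.2603 + 428.7385) = 1182.4130 / 466.9988 = 2.53194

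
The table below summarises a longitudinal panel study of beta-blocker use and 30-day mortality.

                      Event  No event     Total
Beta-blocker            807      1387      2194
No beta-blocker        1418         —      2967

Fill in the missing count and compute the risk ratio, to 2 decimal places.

0.77

The missing cell is in the unexposed row: 2967 − 1418 = 1549.
So a = 807, b = 1387, c = 1418, d = 1549.
RR = [a/(a+b)] / [c/(c+d)] = (807/2194) / (1418/2967) = 0.36782/0.47792 = 0.76962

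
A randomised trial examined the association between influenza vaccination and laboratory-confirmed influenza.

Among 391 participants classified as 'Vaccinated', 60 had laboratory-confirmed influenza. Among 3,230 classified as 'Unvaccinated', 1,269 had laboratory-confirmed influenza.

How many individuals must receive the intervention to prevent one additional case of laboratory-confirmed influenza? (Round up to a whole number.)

Risk in treated group = 60/391 = 0.15345; risk in control = 1269/3230 = 0.39288.
Absolute risk reduction = 0.39288 − 0.15345 = 0.23943
NNT = 1 / ARR = 1 / 0.23943 = 4.177 → round up → 5

5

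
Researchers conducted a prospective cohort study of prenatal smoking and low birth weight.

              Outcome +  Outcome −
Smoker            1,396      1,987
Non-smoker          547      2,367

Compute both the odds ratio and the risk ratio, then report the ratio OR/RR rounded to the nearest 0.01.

1.38

Cells: a = 1396, b = 1987, c = 547, d = 2367.
OR = (1396·2367)/(1987·547) = 3304332/1086889 = 3.04017
Risk in exposed = 1396/3383 = 0.41265; risk in unexposed = 547/2914 = 0.18771; RR = 2.19829
OR/RR = 3.04017 / 2.19829 = 1.38297
The outcome is not rare, so the OR lies further from 1 than the RR.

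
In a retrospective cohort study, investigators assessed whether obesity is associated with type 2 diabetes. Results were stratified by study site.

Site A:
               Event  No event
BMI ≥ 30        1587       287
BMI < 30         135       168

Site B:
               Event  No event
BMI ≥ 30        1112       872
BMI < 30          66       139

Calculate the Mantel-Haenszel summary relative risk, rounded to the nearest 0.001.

1.846

RR_MH = Σ(aᵢ·n₀ᵢ/nᵢ) / Σ(cᵢ·n₁ᵢ/nᵢ), with n₁ᵢ = aᵢ+bᵢ (exposed), n₀ᵢ = cᵢ+dᵢ (unexposed), nᵢ = n₁ᵢ+n₀ᵢ.
Stratum 1 (Site A): n₁ = 1874, n₀ = 303, n = 2177; a·n₀/n = 1587·303/2177 = 220.8824; c·n₁/n = 135·1874/2177 = 116.2104
Stratum 2 (Site B): n₁ = 1984, n₀ = 205, n = 2189; a·n₀/n = 1112·205/2189 = 104.1389; c·n₁/n = 66·1984/2189 = 59.8191
RR_MH = (220.8824 + 104.1389) / (116.2104 + 59.8191) = 325.0213 / 176.0295 = 1.84640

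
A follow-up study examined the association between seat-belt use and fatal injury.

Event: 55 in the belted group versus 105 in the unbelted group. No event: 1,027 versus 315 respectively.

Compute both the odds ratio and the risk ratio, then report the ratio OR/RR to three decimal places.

From the description: a = 55, b = 1027, c = 105, d = 315.
OR = (55·315)/(1027·105) = 17325/107835 = 0.16066
Risk in exposed = 55/1082 = 0.05083; risk in unexposed = 105/420 = 0.25000; RR = 0.20333
OR/RR = 0.16066 / 0.20333 = 0.79017
The outcome is not rare, so the OR lies further from 1 than the RR.

0.790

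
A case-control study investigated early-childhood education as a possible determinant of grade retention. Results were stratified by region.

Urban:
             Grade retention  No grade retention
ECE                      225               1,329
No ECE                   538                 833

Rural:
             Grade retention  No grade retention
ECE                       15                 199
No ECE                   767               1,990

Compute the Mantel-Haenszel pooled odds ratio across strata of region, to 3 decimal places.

OR_MH = Σ(aᵢdᵢ/nᵢ) / Σ(bᵢcᵢ/nᵢ), where nᵢ is the stratum total.
Stratum 1 (Urban): n = 2925; a·d/n = 225·833/2925 = 64.0769; b·c/n = 1329·538/2925 = 244.4451
Stratum 2 (Rural): n = 2971; a·d/n = 15·1990/2971 = 10.0471; b·c/n = 199·767/2971 = 51.3743
OR_MH = (64.0769 + 10.0471) / (244.4451 + 51.3743) = 74.1240 / 295.8194 = 0.25057

0.251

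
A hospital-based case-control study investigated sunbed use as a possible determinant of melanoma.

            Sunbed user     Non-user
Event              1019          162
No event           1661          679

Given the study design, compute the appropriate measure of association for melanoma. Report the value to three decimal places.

2.571

Reading the table with exposure as columns: a = 1019 (Sunbed user, case), b = 1661 (Sunbed user, non-case), c = 162 (Non-user, case), d = 679.
This is a hospital-based case-control study: participants were sampled on outcome status, so risks in the source population cannot be estimated directly — relative risk is not valid here. The odds ratio is the appropriate measure.
OR = (a·d)/(b·c) = (1019 × 679) / (1661 × 162) = 691901 / 269082 = 2.57134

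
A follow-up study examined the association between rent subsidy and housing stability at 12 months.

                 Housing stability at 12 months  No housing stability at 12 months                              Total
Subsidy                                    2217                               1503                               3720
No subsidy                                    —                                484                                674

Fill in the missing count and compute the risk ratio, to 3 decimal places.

2.114

The missing cell is in the unexposed row: 674 − 484 = 190.
So a = 2217, b = 1503, c = 190, d = 484.
RR = [a/(a+b)] / [c/(c+d)] = (2217/3720) / (190/674) = 0.59597/0.28190 = 2.11412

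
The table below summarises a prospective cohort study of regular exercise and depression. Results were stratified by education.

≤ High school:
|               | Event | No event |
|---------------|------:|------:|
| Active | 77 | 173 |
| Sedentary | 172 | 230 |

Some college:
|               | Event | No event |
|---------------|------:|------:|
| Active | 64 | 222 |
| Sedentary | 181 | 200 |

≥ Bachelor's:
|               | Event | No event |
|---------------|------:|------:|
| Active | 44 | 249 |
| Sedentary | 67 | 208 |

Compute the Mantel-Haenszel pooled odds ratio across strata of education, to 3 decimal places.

OR_MH = Σ(aᵢdᵢ/nᵢ) / Σ(bᵢcᵢ/nᵢ), where nᵢ is the stratum total.
Stratum 1 (≤ High school): n = 652; a·d/n = 77·230/652 = 27.1626; b·c/n = 173·172/652 = 45.6380
Stratum 2 (Some college): n = 667; a·d/n = 64·200/667 = 19.1904; b·c/n = 222·181/667 = 60.2429
Stratum 3 (≥ Bachelor's): n = 568; a·d/n = 44·208/568 = 16.1127; b·c/n = 249·67/568 = 29.3715
OR_MH = (27.1626 + 19.1904 + 16.1127) / (45.6380 + 60.2429 + 29.3715) = 62.4657 / 135.2524 = 0.46185

0.462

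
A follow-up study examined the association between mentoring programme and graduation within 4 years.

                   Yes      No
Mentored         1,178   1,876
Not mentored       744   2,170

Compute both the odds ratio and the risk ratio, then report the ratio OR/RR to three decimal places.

1.212

Cells: a = 1178, b = 1876, c = 744, d = 2170.
OR = (1178·2170)/(1876·744) = 2556260/1395744 = 1.83147
Risk in exposed = 1178/3054 = 0.38572; risk in unexposed = 744/2914 = 0.25532; RR = 1.51075
OR/RR = 1.83147 / 1.51075 = 1.21229
The outcome is not rare, so the OR lies further from 1 than the RR.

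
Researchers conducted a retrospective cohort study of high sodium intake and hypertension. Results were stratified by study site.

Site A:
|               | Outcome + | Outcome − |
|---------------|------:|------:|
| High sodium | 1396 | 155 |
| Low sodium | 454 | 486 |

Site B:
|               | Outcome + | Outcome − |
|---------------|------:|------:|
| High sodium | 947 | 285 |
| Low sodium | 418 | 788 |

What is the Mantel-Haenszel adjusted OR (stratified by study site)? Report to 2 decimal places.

7.50

OR_MH = Σ(aᵢdᵢ/nᵢ) / Σ(bᵢcᵢ/nᵢ), where nᵢ is the stratum total.
Stratum 1 (Site A): n = 2491; a·d/n = 1396·486/2491 = 272.3629; b·c/n = 155·454/2491 = 28.2497
Stratum 2 (Site B): n = 2438; a·d/n = 947·788/2438 = 306.0853; b·c/n = 285·418/2438 = 48.8638
OR_MH = (272.3629 + 306.0853) / (28.2497 + 48.8638) = 578.4482 / 77.1135 = 7.50126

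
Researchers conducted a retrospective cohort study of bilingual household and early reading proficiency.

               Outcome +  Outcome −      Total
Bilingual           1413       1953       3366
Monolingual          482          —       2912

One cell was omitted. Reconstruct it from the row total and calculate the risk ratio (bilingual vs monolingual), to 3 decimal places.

The missing cell is in the unexposed row: 2912 − 482 = 2430.
So a = 1413, b = 1953, c = 482, d = 2430.
RR = [a/(a+b)] / [c/(c+d)] = (1413/3366) / (482/2912) = 0.41979/0.16552 = 2.53614

2.536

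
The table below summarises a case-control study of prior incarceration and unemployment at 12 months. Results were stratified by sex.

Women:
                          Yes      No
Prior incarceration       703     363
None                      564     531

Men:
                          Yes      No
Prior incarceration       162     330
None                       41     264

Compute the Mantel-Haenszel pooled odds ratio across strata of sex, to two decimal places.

2.03

OR_MH = Σ(aᵢdᵢ/nᵢ) / Σ(bᵢcᵢ/nᵢ), where nᵢ is the stratum total.
Stratum 1 (Women): n = 2161; a·d/n = 703·531/2161 = 172.7409; b·c/n = 363·564/2161 = 94.7395
Stratum 2 (Men): n = 797; a·d/n = 162·264/797 = 53.6612; b·c/n = 330·41/797 = 16.9762
OR_MH = (172.7409 + 53.6612) / (94.7395 + 16.9762) = 226.4021 / 111.7156 = 2.02659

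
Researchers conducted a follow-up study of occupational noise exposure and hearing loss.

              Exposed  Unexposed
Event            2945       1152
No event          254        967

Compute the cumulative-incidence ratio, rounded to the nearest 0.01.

Reading the table with exposure as columns: a = 2945 (Exposed, case), b = 254 (Exposed, non-case), c = 1152 (Unexposed, case), d = 967.
Risk in exposed = 2945/3199 = 0.92060; risk in unexposed = 1152/2119 = 0.54365.
RR = 0.92060 / 0.54365 = 1.69336
The risk among the exposed is 1.69 times that among the unexposed.

1.69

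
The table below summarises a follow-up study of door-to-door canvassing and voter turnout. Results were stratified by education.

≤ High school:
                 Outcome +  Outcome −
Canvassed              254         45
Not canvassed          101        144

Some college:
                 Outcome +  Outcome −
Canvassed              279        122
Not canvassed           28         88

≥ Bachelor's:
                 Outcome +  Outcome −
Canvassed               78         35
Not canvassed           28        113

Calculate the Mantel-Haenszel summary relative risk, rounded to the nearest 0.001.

2.456

RR_MH = Σ(aᵢ·n₀ᵢ/nᵢ) / Σ(cᵢ·n₁ᵢ/nᵢ), with n₁ᵢ = aᵢ+bᵢ (exposed), n₀ᵢ = cᵢ+dᵢ (unexposed), nᵢ = n₁ᵢ+n₀ᵢ.
Stratum 1 (≤ High school): n₁ = 299, n₀ = 245, n = 544; a·n₀/n = 254·245/544 = 114.3934; c·n₁/n = 101·299/544 = 55.5129
Stratum 2 (Some college): n₁ = 401, n₀ = 116, n = 517; a·n₀/n = 279·116/517 = 62.5996; c·n₁/n = 28·401/517 = 21.7176
Stratum 3 (≥ Bachelor's): n₁ = 113, n₀ = 141, n = 254; a·n₀/n = 78·141/254 = 43.2992; c·n₁/n = 28·113/254 = 12.4567
RR_MH = (114.3934 + 62.5996 + 43.2992) / (55.5129 + 21.7176 + 12.4567) = 220.2922 / 89.6872 = 2.45623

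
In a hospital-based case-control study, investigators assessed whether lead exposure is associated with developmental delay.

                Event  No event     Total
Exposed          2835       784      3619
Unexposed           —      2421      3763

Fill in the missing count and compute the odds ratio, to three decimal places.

The missing cell is in the unexposed row: 3763 − 2421 = 1342.
So a = 2835, b = 784, c = 1342, d = 2421.
OR = (a·d)/(b·c) = (2835 × 2421) / (784 × 1342) = 6863535 / 1052128 = 6.52348

6.523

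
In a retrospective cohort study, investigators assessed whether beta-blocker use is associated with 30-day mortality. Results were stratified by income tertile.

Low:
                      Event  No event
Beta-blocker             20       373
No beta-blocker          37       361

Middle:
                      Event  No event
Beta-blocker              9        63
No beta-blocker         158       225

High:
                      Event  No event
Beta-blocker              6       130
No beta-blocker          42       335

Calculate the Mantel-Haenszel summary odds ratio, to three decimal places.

0.350

OR_MH = Σ(aᵢdᵢ/nᵢ) / Σ(bᵢcᵢ/nᵢ), where nᵢ is the stratum total.
Stratum 1 (Low): n = 791; a·d/n = 20·361/791 = 9.1277; b·c/n = 373·37/791 = 17.4475
Stratum 2 (Middle): n = 455; a·d/n = 9·225/455 = 4.4505; b·c/n = 63·158/455 = 21.8769
Stratum 3 (High): n = 513; a·d/n = 6·335/513 = 3.9181; b·c/n = 130·42/513 = 10.6433
OR_MH = (9.1277 + 4.4505 + 3.9181) / (17.4475 + 21.8769 + 10.6433) = 17.4964 / 49.9677 = 0.35015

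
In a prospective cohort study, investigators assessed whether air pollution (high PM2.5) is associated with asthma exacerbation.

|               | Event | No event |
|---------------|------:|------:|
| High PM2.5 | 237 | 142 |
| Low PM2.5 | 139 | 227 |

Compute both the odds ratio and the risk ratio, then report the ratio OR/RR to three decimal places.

1.655

Cells: a = 237, b = 142, c = 139, d = 227.
OR = (237·227)/(142·139) = 53799/19738 = 2.72566
Risk in exposed = 237/379 = 0.62533; risk in unexposed = 139/366 = 0.37978; RR = 1.64655
OR/RR = 2.72566 / 1.64655 = 1.65537
The outcome is not rare, so the OR lies further from 1 than the RR.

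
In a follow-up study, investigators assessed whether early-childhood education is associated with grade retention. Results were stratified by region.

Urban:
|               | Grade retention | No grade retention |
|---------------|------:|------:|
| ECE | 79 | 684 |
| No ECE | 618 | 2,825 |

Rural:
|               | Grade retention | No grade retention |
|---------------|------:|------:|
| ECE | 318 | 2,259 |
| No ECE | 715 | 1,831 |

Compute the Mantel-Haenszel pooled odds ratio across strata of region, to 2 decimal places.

0.40

OR_MH = Σ(aᵢdᵢ/nᵢ) / Σ(bᵢcᵢ/nᵢ), where nᵢ is the stratum total.
Stratum 1 (Urban): n = 4206; a·d/n = 79·2825/4206 = 53.0611; b·c/n = 684·618/4206 = 100.5021
Stratum 2 (Rural): n = 5123; a·d/n = 318·1831/5123 = 113.6557; b·c/n = 2259·715/5123 = 315.2811
OR_MH = (53.0611 + 113.6557) / (100.5021 + 315.2811) = 166.7168 / 415.7832 = 0.40097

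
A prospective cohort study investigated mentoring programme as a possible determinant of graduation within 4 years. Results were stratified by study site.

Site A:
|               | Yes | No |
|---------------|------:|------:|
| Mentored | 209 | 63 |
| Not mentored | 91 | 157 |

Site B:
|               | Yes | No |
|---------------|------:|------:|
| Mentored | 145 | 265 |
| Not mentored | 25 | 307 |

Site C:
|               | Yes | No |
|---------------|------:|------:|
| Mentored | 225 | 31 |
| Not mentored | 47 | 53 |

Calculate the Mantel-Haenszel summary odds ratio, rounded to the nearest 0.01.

6.51

OR_MH = Σ(aᵢdᵢ/nᵢ) / Σ(bᵢcᵢ/nᵢ), where nᵢ is the stratum total.
Stratum 1 (Site A): n = 520; a·d/n = 209·157/520 = 63.1019; b·c/n = 63·91/520 = 11.0250
Stratum 2 (Site B): n = 742; a·d/n = 145·307/742 = 59.9933; b·c/n = 265·25/742 = 8.9286
Stratum 3 (Site C): n = 356; a·d/n = 225·53/356 = 33.4972; b·c/n = 31·47/356 = 4.0927
OR_MH = (63.1019 + 59.9933 + 33.4972) / (11.0250 + 8.9286 + 4.0927) = 156.5924 / 24.0463 = 6.51213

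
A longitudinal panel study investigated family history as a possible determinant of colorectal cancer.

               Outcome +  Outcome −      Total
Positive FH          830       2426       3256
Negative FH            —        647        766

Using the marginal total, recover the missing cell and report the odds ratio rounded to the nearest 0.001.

1.860

The missing cell is in the unexposed row: 766 − 647 = 119.
So a = 830, b = 2426, c = 119, d = 647.
OR = (a·d)/(b·c) = (830 × 647) / (2426 × 119) = 537010 / 288694 = 1.86014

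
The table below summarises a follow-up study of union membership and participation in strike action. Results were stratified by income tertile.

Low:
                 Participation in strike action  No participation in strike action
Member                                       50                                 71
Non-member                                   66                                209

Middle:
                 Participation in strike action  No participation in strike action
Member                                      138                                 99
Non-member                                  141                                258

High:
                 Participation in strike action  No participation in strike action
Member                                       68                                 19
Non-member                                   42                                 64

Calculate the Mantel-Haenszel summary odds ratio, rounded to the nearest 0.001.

2.767

OR_MH = Σ(aᵢdᵢ/nᵢ) / Σ(bᵢcᵢ/nᵢ), where nᵢ is the stratum total.
Stratum 1 (Low): n = 396; a·d/n = 50·209/396 = 26.3889; b·c/n = 71·66/396 = 11.8333
Stratum 2 (Middle): n = 636; a·d/n = 138·258/636 = 55.9811; b·c/n = 99·141/636 = 21.9481
Stratum 3 (High): n = 193; a·d/n = 68·64/193 = 22.5492; b·c/n = 19·42/193 = 4.1347
OR_MH = (26.3889 + 55.9811 + 22.5492) / (11.8333 + 21.9481 + 4.1347) = 104.9192 / 37.9162 = 2.76714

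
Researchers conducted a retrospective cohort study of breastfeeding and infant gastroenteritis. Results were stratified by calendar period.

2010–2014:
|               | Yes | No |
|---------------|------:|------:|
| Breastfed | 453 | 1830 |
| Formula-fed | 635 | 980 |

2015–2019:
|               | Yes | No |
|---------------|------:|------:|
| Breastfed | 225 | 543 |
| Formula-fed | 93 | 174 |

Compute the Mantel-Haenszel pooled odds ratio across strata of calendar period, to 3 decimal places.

0.437

OR_MH = Σ(aᵢdᵢ/nᵢ) / Σ(bᵢcᵢ/nᵢ), where nᵢ is the stratum total.
Stratum 1 (2010–2014): n = 3898; a·d/n = 453·980/3898 = 113.8892; b·c/n = 1830·635/3898 = 298.1144
Stratum 2 (2015–2019): n = 1035; a·d/n = 225·174/1035 = 37.8261; b·c/n = 543·93/1035 = 48.7913
OR_MH = (113.8892 + 37.8261) / (298.1144 + 48.7913) = 151.7153 / 346.9057 = 0.43734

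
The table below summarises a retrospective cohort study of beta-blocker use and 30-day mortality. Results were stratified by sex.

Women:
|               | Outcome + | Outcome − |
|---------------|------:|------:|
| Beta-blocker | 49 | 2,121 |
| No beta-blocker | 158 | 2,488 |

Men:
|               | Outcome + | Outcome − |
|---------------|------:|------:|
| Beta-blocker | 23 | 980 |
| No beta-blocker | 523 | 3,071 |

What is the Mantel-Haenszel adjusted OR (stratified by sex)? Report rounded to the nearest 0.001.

OR_MH = Σ(aᵢdᵢ/nᵢ) / Σ(bᵢcᵢ/nᵢ), where nᵢ is the stratum total.
Stratum 1 (Women): n = 4816; a·d/n = 49·2488/4816 = 25.3140; b·c/n = 2121·158/4816 = 69.5843
Stratum 2 (Men): n = 4597; a·d/n = 23·3071/4597 = 15.3650; b·c/n = 980·523/4597 = 111.4945
OR_MH = (25.3140 + 15.3650) / (69.5843 + 111.4945) = 40.6790 / 181.0788 = 0.22465

0.225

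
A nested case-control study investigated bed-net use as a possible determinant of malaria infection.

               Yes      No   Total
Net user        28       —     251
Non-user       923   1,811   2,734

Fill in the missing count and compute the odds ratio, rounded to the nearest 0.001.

The missing cell is in the exposed row: 251 − 28 = 223.
So a = 28, b = 223, c = 923, d = 1811.
OR = (a·d)/(b·c) = (28 × 1811) / (223 × 923) = 50708 / 205829 = 0.24636

0.246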